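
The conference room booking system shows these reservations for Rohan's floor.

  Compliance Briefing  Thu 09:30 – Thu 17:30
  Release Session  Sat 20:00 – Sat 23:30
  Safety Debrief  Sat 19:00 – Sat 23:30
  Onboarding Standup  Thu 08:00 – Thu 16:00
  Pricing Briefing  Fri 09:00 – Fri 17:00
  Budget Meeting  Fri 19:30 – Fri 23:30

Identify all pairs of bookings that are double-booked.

Compliance Briefing & Onboarding Standup, Release Session & Safety Debrief

Sorted by start: Onboarding Standup, Compliance Briefing, Pricing Briefing, Budget Meeting, Safety Debrief, Release Session.
Compliance Briefing starts before Onboarding Standup ends → Onboarding Standup and Compliance Briefing overlap.
Pricing Briefing starts after Onboarding Standup ends — done with Onboarding Standup.
Pricing Briefing starts after Compliance Briefing ends — done with Compliance Briefing.
Budget Meeting starts after Pricing Briefing ends — done with Pricing Briefing.
Safety Debrief starts after Budget Meeting ends — done with Budget Meeting.
Release Session starts before Safety Debrief ends → Safety Debrief and Release Session overlap.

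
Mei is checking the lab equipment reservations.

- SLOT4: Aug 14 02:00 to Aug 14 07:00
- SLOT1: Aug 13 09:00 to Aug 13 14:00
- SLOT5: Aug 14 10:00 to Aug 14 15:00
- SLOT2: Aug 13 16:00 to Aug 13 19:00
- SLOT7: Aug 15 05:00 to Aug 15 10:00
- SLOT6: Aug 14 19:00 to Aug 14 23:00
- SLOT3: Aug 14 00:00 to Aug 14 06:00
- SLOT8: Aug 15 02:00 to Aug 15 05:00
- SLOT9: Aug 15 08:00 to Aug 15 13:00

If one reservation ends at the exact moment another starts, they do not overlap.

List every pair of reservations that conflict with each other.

Two intervals overlap when each starts before the other ends.
Sorted by start: SLOT1, SLOT2, SLOT3, SLOT4, SLOT5, SLOT6, SLOT8, SLOT7, SLOT9.
SLOT2 starts after SLOT1 ends — done with SLOT1.
SLOT3 starts after SLOT2 ends — done with SLOT2.
SLOT4 starts before SLOT3 ends → SLOT3 and SLOT4 overlap.
SLOT5 starts after SLOT3 ends — done with SLOT3.
SLOT5 starts after SLOT4 ends — done with SLOT4.
SLOT6 starts after SLOT5 ends — done with SLOT5.
SLOT8 starts after SLOT6 ends — done with SLOT6.
SLOT7 starts exactly when SLOT8 ends (back-to-back, no overlap) — done with SLOT8.
SLOT9 starts before SLOT7 ends → SLOT7 and SLOT9 overlap.

SLOT3 & SLOT4, SLOT7 & SLOT9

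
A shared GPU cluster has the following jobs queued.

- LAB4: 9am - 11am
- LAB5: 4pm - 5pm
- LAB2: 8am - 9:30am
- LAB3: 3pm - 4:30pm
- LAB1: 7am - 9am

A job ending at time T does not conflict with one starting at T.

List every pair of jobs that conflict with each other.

Two intervals overlap when each starts before the other ends.
Sorted by start: LAB1, LAB2, LAB4, LAB3, LAB5.
LAB2 starts before LAB1 ends → LAB1 and LAB2 overlap.
LAB4 starts exactly when LAB1 ends (back-to-back, no overlap), so LAB1 has no further overlaps.
LAB4 starts before LAB2 ends → LAB2 and LAB4 overlap.
LAB3 starts after LAB2 ends, so LAB2 has no further overlaps.
LAB3 starts after LAB4 ends, so LAB4 has no further overlaps.
LAB5 starts before LAB3 ends → LAB3 and LAB5 overlap.

LAB1 & LAB2, LAB2 & LAB4, LAB3 & LAB5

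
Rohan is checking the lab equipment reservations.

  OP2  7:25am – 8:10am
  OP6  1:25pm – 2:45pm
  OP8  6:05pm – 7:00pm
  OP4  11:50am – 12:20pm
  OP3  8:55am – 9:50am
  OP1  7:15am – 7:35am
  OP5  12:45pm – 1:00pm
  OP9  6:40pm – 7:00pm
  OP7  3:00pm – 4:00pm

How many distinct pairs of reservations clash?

2

Check each pair: they overlap iff neither finishes before the other starts.
Sorted by start: OP1, OP2, OP3, OP4, OP5, OP6, OP7, OP8, OP9.
OP2 starts before OP1 ends → OP1 and OP2 overlap.
OP3 starts after OP1 ends, so OP1 has no further overlaps.
OP3 starts after OP2 ends, so OP2 has no further overlaps.
OP4 starts after OP3 ends, so OP3 has no further overlaps.
OP5 starts after OP4 ends, so OP4 has no further overlaps.
OP6 starts after OP5 ends, so OP5 has no further overlaps.
OP7 starts after OP6 ends, so OP6 has no further overlaps.
OP8 starts after OP7 ends, so OP7 has no further overlaps.
OP9 starts before OP8 ends → OP8 and OP9 overlap.
Overlapping pairs: OP1 & OP2, OP8 & OP9 — 2 in total.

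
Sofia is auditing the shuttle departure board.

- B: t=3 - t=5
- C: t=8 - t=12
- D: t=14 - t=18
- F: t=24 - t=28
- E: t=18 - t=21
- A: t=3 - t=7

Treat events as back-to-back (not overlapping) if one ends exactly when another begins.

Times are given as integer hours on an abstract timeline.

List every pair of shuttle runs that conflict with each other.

A & B

Sorted by start: A, B, C, D, E, F.
B starts before A ends → A and B overlap.
C starts after A ends; A is clear from here.
C starts after B ends; B is clear from here.
D starts after C ends; C is clear from here.
E starts exactly when D ends (back-to-back, no overlap); D is clear from here.
F starts after E ends.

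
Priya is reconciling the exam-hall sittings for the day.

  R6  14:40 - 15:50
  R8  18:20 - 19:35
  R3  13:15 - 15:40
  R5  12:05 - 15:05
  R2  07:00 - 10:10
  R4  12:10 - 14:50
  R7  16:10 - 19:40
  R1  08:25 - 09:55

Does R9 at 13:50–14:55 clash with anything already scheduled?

R2: ends 10:10 at or before R9 starts 13:50 → clear.
R1: ends 09:55 at or before R9 starts 13:50 → clear.
R5: starts 12:05 before R9 ends 14:55, and ends 15:05 after R9 starts 13:50 → overlap.
R4: starts 12:10 before R9 ends 14:55, and ends 14:50 after R9 starts 13:50 → overlap.
R3: starts 13:15 before R9 ends 14:55, and ends 15:40 after R9 starts 13:50 → overlap.
R6: starts 14:40 before R9 ends 14:55, and ends 15:50 after R9 starts 13:50 → overlap.
R7: starts 16:10 at or after R9 ends 14:55 → clear.
R8: starts 18:20 at or after R9 ends 14:55 → clear.
R9 overlaps R3, R4, R5, R6.

Yes — it overlaps R3, R4, R5, R6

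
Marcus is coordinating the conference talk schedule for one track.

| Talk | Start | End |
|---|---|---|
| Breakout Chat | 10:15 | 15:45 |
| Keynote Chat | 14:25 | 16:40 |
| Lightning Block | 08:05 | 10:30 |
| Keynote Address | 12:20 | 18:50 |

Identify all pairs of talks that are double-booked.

Breakout Chat & Keynote Address, Breakout Chat & Keynote Chat, Breakout Chat & Lightning Block, Keynote Address & Keynote Chat

Sorted by start: Lightning Block, Breakout Chat, Keynote Address, Keynote Chat.
Breakout Chat starts before Lightning Block ends → Lightning Block and Breakout Chat overlap.
Keynote Address starts after Lightning Block ends, so Lightning Block has no further overlaps.
Keynote Address starts before Breakout Chat ends → Breakout Chat and Keynote Address overlap.
Keynote Chat starts before Breakout Chat ends → Breakout Chat and Keynote Chat overlap.
Keynote Chat starts before Keynote Address ends → Keynote Address and Keynote Chat overlap.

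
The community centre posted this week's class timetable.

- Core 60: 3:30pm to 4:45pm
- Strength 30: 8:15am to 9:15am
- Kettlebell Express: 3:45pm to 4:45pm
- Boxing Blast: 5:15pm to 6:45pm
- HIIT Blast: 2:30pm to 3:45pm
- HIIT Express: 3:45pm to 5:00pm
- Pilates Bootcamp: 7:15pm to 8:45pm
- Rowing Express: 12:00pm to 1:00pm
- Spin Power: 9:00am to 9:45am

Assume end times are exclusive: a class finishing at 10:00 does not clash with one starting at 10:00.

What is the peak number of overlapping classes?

3

Walk through starts and ends in time order (an end at T is processed before a start at T):
8:15am start Strength 30 → 1
9:00am start Spin Power → 2
9:15am end Strength 30 → 1
9:45am end Spin Power → 0
12:00pm start Rowing Express → 1
1:00pm end Rowing Express → 0
2:30pm start HIIT Blast → 1
3:30pm start Core 60 → 2
3:45pm end HIIT Blast → 1
3:45pm start HIIT Express → 2
3:45pm start Kettlebell Express → 3
4:45pm end Core 60 → 2
4:45pm end Kettlebell Express → 1
5:00pm end HIIT Express → 0
5:15pm start Boxing Blast → 1
6:45pm end Boxing Blast → 0
7:15pm start Pilates Bootcamp → 1
8:45pm end Pilates Bootcamp → 0
Peak is 3, at 3:45pm (Core 60, HIIT Express, Kettlebell Express).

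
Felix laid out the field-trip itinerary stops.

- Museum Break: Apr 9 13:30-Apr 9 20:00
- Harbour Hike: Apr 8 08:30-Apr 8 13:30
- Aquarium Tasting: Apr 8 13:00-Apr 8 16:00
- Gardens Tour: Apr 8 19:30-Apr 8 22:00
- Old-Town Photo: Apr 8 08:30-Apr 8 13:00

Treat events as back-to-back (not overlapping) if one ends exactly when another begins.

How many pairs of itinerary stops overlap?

2

Sorted by start: Old-Town Photo, Harbour Hike, Aquarium Tasting, Gardens Tour, Museum Break.
Harbour Hike starts before Old-Town Photo ends → Old-Town Photo and Harbour Hike overlap.
Aquarium Tasting starts exactly when Old-Town Photo ends (back-to-back, no overlap); Old-Town Photo is clear from here.
Aquarium Tasting starts before Harbour Hike ends → Harbour Hike and Aquarium Tasting overlap.
Gardens Tour starts after Harbour Hike ends; Harbour Hike is clear from here.
Gardens Tour starts after Aquarium Tasting ends; Aquarium Tasting is clear from here.
Museum Break starts after Gardens Tour ends.
Overlapping pairs: Aquarium Tasting & Harbour Hike, Harbour Hike & Old-Town Photo — 2 in total.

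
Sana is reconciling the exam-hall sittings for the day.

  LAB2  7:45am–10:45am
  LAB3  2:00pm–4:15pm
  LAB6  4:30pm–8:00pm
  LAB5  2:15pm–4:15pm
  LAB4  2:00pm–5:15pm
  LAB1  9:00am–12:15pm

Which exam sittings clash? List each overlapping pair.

Sorted by start: LAB2, LAB1, LAB3, LAB4, LAB5, LAB6.
LAB1 starts before LAB2 ends → LAB2 and LAB1 overlap.
LAB3 starts after LAB2 ends, so nothing later overlaps LAB2 either.
LAB3 starts after LAB1 ends, so nothing later overlaps LAB1 either.
LAB4 starts before LAB3 ends → LAB3 and LAB4 overlap.
LAB5 starts before LAB3 ends → LAB3 and LAB5 overlap.
LAB6 starts after LAB3 ends.
LAB5 starts before LAB4 ends → LAB4 and LAB5 overlap.
LAB6 starts before LAB4 ends → LAB4 and LAB6 overlap.
LAB6 starts after LAB5 ends.

LAB1 & LAB2, LAB3 & LAB4, LAB3 & LAB5, LAB4 & LAB5, LAB4 & LAB6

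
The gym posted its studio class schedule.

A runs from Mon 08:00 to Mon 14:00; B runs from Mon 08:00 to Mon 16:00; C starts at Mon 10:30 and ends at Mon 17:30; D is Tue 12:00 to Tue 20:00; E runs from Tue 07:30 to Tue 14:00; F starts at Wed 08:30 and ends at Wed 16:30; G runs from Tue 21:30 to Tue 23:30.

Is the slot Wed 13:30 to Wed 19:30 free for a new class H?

No — it overlaps F

A: ends Mon 14:00 at or before H starts Wed 13:30 → clear.
B: ends Mon 16:00 at or before H starts Wed 13:30 → clear.
C: ends Mon 17:30 at or before H starts Wed 13:30 → clear.
E: ends Tue 14:00 at or before H starts Wed 13:30 → clear.
D: ends Tue 20:00 at or before H starts Wed 13:30 → clear.
G: ends Tue 23:30 at or before H starts Wed 13:30 → clear.
F: starts Wed 08:30 before H ends Wed 19:30, and ends Wed 16:30 after H starts Wed 13:30 → overlap.
H overlaps F.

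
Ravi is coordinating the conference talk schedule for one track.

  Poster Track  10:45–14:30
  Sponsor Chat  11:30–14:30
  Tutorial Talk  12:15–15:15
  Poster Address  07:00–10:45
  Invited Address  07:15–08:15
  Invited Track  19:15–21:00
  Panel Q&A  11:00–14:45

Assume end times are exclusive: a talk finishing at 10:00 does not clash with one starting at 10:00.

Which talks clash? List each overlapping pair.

Check each pair: they overlap iff neither finishes before the other starts.
Sorted by start: Poster Address, Invited Address, Poster Track, Panel Q&A, Sponsor Chat, Tutorial Talk, Invited Track.
Invited Address starts before Poster Address ends → Poster Address and Invited Address overlap.
Poster Track starts exactly when Poster Address ends (back-to-back, no overlap), so Poster Address has no further overlaps.
Poster Track starts after Invited Address ends, so Invited Address has no further overlaps.
Panel Q&A starts before Poster Track ends → Poster Track and Panel Q&A overlap.
Sponsor Chat starts before Poster Track ends → Poster Track and Sponsor Chat overlap.
Tutorial Talk starts before Poster Track ends → Poster Track and Tutorial Talk overlap.
Invited Track starts after Poster Track ends.
Sponsor Chat starts before Panel Q&A ends → Panel Q&A and Sponsor Chat overlap.
Tutorial Talk starts before Panel Q&A ends → Panel Q&A and Tutorial Talk overlap.
Invited Track starts after Panel Q&A ends.
Tutorial Talk starts before Sponsor Chat ends → Sponsor Chat and Tutorial Talk overlap.
Invited Track starts after Sponsor Chat ends.
Invited Track starts after Tutorial Talk ends.

Invited Address & Poster Address, Panel Q&A & Poster Track, Panel Q&A & Sponsor Chat, Panel Q&A & Tutorial Talk, Poster Track & Sponsor Chat, Poster Track & Tutorial Talk, Sponsor Chat & Tutorial Talk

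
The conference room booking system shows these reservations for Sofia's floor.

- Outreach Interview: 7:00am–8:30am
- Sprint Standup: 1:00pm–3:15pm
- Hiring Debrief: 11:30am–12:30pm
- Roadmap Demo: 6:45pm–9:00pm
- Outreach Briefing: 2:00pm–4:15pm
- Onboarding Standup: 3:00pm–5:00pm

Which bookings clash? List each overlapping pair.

Sorted by start: Outreach Interview, Hiring Debrief, Sprint Standup, Outreach Briefing, Onboarding Standup, Roadmap Demo.
Hiring Debrief starts after Outreach Interview ends — done with Outreach Interview.
Sprint Standup starts after Hiring Debrief ends — done with Hiring Debrief.
Outreach Briefing starts before Sprint Standup ends → Sprint Standup and Outreach Briefing overlap.
Onboarding Standup starts before Sprint Standup ends → Sprint Standup and Onboarding Standup overlap.
Roadmap Demo starts after Sprint Standup ends.
Onboarding Standup starts before Outreach Briefing ends → Outreach Briefing and Onboarding Standup overlap.
Roadmap Demo starts after Outreach Briefing ends.
Roadmap Demo starts after Onboarding Standup ends.

Onboarding Standup & Outreach Briefing, Onboarding Standup & Sprint Standup, Outreach Briefing & Sprint Standup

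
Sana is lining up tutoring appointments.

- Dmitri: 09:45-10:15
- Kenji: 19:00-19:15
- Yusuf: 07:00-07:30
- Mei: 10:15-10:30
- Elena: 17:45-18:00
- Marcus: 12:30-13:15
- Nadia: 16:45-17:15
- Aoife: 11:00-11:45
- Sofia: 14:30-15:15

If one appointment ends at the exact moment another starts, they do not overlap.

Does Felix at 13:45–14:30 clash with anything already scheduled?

No — it doesn't clash with anything

Yusuf: ends 07:30 at or before Felix starts 13:45 → clear.
Dmitri: ends 10:15 at or before Felix starts 13:45 → clear.
Mei: ends 10:30 at or before Felix starts 13:45 → clear.
Aoife: ends 11:45 at or before Felix starts 13:45 → clear.
Marcus: ends 13:15 at or before Felix starts 13:45 → clear.
Sofia: starts 14:30 at or after Felix ends 14:30 → clear.
Nadia: starts 16:45 at or after Felix ends 14:30 → clear.
Elena: starts 17:45 at or after Felix ends 14:30 → clear.
Kenji: starts 19:00 at or after Felix ends 14:30 → clear.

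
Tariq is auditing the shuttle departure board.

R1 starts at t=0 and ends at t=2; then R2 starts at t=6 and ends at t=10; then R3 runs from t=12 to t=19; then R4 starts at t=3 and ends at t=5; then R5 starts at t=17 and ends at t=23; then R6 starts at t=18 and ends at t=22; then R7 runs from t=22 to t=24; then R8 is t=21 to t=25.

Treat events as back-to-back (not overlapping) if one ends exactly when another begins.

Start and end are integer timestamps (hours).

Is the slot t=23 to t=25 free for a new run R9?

No — it overlaps R7, R8

R1: ends t=2 at or before R9 starts t=23 → clear.
R4: ends t=5 at or before R9 starts t=23 → clear.
R2: ends t=10 at or before R9 starts t=23 → clear.
R3: ends t=19 at or before R9 starts t=23 → clear.
R5: ends t=23 at or before R9 starts t=23 → clear.
R6: ends t=22 at or before R9 starts t=23 → clear.
R8: starts t=21 before R9 ends t=25, and ends t=25 after R9 starts t=23 → overlap.
R7: starts t=22 before R9 ends t=25, and ends t=24 after R9 starts t=23 → overlap.
R9 overlaps R7, R8.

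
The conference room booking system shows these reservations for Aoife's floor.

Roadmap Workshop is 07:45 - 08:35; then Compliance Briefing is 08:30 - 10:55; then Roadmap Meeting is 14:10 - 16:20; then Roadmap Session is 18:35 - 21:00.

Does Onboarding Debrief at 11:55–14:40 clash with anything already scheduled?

Roadmap Workshop: ends 08:35 at or before Onboarding Debrief starts 11:55 → clear.
Compliance Briefing: ends 10:55 at or before Onboarding Debrief starts 11:55 → clear.
Roadmap Meeting: starts 14:10 before Onboarding Debrief ends 14:40, and ends 16:20 after Onboarding Debrief starts 11:55 → overlap.
Roadmap Session: starts 18:35 at or after Onboarding Debrief ends 14:40 → clear.
Onboarding Debrief overlaps Roadmap Meeting.

Yes — it overlaps Roadmap Meeting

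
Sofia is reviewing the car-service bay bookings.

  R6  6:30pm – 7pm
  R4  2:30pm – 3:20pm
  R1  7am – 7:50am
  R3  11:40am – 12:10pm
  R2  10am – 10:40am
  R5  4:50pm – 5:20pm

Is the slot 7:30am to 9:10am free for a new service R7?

R1: starts 7am before R7 ends 9:10am, and ends 7:50am after R7 starts 7:30am → overlap.
R2: starts 10am at or after R7 ends 9:10am → clear.
R3: starts 11:40am at or after R7 ends 9:10am → clear.
R4: starts 2:30pm at or after R7 ends 9:10am → clear.
R5: starts 4:50pm at or after R7 ends 9:10am → clear.
R6: starts 6:30pm at or after R7 ends 9:10am → clear.
R7 overlaps R1.

No — it overlaps R1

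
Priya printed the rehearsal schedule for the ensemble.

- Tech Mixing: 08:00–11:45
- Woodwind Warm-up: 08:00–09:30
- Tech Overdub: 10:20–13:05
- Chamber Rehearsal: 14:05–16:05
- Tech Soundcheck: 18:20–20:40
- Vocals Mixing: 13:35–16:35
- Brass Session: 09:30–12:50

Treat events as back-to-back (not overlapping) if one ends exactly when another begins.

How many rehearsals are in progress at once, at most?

3

Walk through starts and ends in time order (an end at T is processed before a start at T):
08:00 start Tech Mixing → 1
08:00 start Woodwind Warm-up → 2
09:30 end Woodwind Warm-up → 1
09:30 start Brass Session → 2
10:20 start Tech Overdub → 3
11:45 end Tech Mixing → 2
12:50 end Brass Session → 1
13:05 end Tech Overdub → 0
13:35 start Vocals Mixing → 1
14:05 start Chamber Rehearsal → 2
16:05 end Chamber Rehearsal → 1
16:35 end Vocals Mixing → 0
18:20 start Tech Soundcheck → 1
20:40 end Tech Soundcheck → 0
Peak is 3, at 10:20 (Brass Session, Tech Mixing, Tech Overdub).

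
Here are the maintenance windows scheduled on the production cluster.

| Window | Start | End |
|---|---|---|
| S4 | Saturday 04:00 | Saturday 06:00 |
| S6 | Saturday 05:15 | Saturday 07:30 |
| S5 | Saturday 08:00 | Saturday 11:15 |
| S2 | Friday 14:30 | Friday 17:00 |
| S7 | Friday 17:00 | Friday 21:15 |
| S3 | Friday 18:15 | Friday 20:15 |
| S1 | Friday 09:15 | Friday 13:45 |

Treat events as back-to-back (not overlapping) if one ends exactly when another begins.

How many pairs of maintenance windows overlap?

Sorted by start: S1, S2, S7, S3, S4, S6, S5.
S2 starts after S1 ends; S1 is clear from here.
S7 starts exactly when S2 ends (back-to-back, no overlap); S2 is clear from here.
S3 starts before S7 ends → S7 and S3 overlap.
S4 starts after S7 ends; S7 is clear from here.
S4 starts after S3 ends; S3 is clear from here.
S6 starts before S4 ends → S4 and S6 overlap.
S5 starts after S4 ends.
S5 starts after S6 ends.
Overlapping pairs: S3 & S7, S4 & S6 — 2 in total.

2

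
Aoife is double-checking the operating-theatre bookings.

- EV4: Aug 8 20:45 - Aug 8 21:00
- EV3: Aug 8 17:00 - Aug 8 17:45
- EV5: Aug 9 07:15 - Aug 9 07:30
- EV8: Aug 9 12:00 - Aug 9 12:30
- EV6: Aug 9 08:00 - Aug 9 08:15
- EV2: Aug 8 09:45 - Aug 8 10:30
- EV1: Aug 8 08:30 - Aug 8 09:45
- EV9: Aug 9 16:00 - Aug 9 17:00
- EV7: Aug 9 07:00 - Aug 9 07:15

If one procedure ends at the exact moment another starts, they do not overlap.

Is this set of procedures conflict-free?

Yes

Sorted by start: EV1, EV2, EV3, EV4, EV7, EV5, EV6, EV8, EV9.
EV2 starts exactly when EV1 ends (back-to-back, no overlap), so nothing later overlaps EV1 either.
EV3 starts after EV2 ends, so nothing later overlaps EV2 either.
EV4 starts after EV3 ends, so nothing later overlaps EV3 either.
EV7 starts after EV4 ends, so nothing later overlaps EV4 either.
EV5 starts exactly when EV7 ends (back-to-back, no overlap), so nothing later overlaps EV7 either.
EV6 starts after EV5 ends, so nothing later overlaps EV5 either.
EV8 starts after EV6 ends, so nothing later overlaps EV6 either.
EV9 starts after EV8 ends.
Every pair is clear; the schedule has no overlaps.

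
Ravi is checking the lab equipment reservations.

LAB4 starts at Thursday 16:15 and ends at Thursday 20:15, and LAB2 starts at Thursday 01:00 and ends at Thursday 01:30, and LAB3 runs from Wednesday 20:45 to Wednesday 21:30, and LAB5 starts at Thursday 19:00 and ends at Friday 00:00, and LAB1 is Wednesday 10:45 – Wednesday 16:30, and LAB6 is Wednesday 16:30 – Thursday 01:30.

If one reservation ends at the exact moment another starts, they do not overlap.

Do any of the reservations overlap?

Two intervals overlap when each starts before the other ends.
Sorted by start: LAB1, LAB6, LAB3, LAB2, LAB4, LAB5.
LAB6 starts exactly when LAB1 ends (back-to-back, no overlap); LAB1 is clear from here.
LAB3 starts before LAB6 ends → LAB6 and LAB3 overlap.
That's a conflict, so the schedule is not conflict-free.

Yes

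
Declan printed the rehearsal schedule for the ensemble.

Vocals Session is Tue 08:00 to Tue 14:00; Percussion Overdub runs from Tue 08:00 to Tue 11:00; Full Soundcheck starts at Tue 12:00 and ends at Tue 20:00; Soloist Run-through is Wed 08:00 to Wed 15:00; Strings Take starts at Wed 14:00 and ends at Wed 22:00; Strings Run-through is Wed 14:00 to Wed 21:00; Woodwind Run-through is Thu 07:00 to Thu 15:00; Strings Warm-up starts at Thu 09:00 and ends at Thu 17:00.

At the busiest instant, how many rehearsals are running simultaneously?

3

Walk through starts and ends in time order (an end at T is processed before a start at T):
Tue 08:00 start Percussion Overdub → 1
Tue 08:00 start Vocals Session → 2
Tue 11:00 end Percussion Overdub → 1
Tue 12:00 start Full Soundcheck → 2
Tue 14:00 end Vocals Session → 1
Tue 20:00 end Full Soundcheck → 0
Wed 08:00 start Soloist Run-through → 1
Wed 14:00 start Strings Run-through → 2
Wed 14:00 start Strings Take → 3
Wed 15:00 end Soloist Run-through → 2
Wed 21:00 end Strings Run-through → 1
Wed 22:00 end Strings Take → 0
Thu 07:00 start Woodwind Run-through → 1
Thu 09:00 start Strings Warm-up → 2
Thu 15:00 end Woodwind Run-through → 1
Thu 17:00 end Strings Warm-up → 0
Peak is 3, at Wed 14:00 (Soloist Run-through, Strings Run-through, Strings Take).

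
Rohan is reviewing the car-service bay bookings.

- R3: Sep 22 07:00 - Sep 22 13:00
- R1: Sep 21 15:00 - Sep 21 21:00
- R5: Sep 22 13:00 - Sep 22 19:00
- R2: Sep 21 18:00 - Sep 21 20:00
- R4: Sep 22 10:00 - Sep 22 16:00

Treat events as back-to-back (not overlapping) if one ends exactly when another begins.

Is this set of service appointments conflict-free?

Sorted by start: R1, R2, R3, R4, R5.
R2 starts before R1 ends → R1 and R2 overlap.
That's a conflict, so the schedule is not conflict-free.

No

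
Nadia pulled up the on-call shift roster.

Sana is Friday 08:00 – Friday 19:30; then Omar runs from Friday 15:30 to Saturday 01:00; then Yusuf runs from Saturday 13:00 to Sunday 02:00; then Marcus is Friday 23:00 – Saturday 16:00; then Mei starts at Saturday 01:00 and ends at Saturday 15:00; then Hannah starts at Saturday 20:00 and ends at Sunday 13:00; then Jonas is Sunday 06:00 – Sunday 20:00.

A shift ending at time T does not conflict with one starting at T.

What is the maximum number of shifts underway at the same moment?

3

Sort all start/end points and keep a running count:
Friday 08:00 start Sana → 1
Friday 15:30 start Omar → 2
Friday 19:30 end Sana → 1
Friday 23:00 start Marcus → 2
Saturday 01:00 end Omar → 1
Saturday 01:00 start Mei → 2
Saturday 13:00 start Yusuf → 3
Saturday 15:00 end Mei → 2
Saturday 16:00 end Marcus → 1
Saturday 20:00 start Hannah → 2
Sunday 02:00 end Yusuf → 1
Sunday 06:00 start Jonas → 2
Sunday 13:00 end Hannah → 1
Sunday 20:00 end Jonas → 0
Peak is 3, at Saturday 13:00 (Marcus, Mei, Yusuf).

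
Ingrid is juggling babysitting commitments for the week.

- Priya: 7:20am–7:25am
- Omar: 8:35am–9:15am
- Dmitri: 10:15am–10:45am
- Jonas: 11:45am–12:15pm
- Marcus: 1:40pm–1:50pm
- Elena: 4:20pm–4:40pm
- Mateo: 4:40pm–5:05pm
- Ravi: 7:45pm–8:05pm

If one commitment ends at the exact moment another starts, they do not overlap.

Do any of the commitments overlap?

No

Sorted by start: Priya, Omar, Dmitri, Jonas, Marcus, Elena, Mateo, Ravi.
Omar starts after Priya ends — done with Priya.
Dmitri starts after Omar ends — done with Omar.
Jonas starts after Dmitri ends — done with Dmitri.
Marcus starts after Jonas ends — done with Jonas.
Elena starts after Marcus ends — done with Marcus.
Mateo starts exactly when Elena ends (back-to-back, no overlap) — done with Elena.
Ravi starts after Mateo ends.
Every pair is clear; the schedule has no overlaps.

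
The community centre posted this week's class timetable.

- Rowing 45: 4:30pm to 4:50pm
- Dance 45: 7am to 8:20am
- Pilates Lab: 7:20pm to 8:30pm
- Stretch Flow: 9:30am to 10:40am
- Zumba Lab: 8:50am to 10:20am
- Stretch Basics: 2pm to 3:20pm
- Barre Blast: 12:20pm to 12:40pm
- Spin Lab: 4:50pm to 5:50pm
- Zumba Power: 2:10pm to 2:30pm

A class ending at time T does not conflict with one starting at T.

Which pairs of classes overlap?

Stretch Basics & Zumba Power, Stretch Flow & Zumba Lab

Sorted by start: Dance 45, Zumba Lab, Stretch Flow, Barre Blast, Stretch Basics, Zumba Power, Rowing 45, Spin Lab, Pilates Lab.
Zumba Lab starts after Dance 45 ends, so nothing later overlaps Dance 45 either.
Stretch Flow starts before Zumba Lab ends → Zumba Lab and Stretch Flow overlap.
Barre Blast starts after Zumba Lab ends, so nothing later overlaps Zumba Lab either.
Barre Blast starts after Stretch Flow ends, so nothing later overlaps Stretch Flow either.
Stretch Basics starts after Barre Blast ends, so nothing later overlaps Barre Blast either.
Zumba Power starts before Stretch Basics ends → Stretch Basics and Zumba Power overlap.
Rowing 45 starts after Stretch Basics ends, so nothing later overlaps Stretch Basics either.
Rowing 45 starts after Zumba Power ends, so nothing later overlaps Zumba Power either.
Spin Lab starts exactly when Rowing 45 ends (back-to-back, no overlap), so nothing later overlaps Rowing 45 either.
Pilates Lab starts after Spin Lab ends.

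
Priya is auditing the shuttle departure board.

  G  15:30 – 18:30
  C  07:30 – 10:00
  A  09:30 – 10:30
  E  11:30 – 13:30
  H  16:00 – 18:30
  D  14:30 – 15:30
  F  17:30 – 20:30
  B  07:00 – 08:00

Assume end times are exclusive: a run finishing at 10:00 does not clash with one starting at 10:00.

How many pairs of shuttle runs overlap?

5

Sorted by start: B, C, A, E, D, G, H, F.
C starts before B ends → B and C overlap.
A starts after B ends, so B has no further overlaps.
A starts before C ends → C and A overlap.
E starts after C ends, so C has no further overlaps.
E starts after A ends, so A has no further overlaps.
D starts after E ends, so E has no further overlaps.
G starts exactly when D ends (back-to-back, no overlap), so D has no further overlaps.
H starts before G ends → G and H overlap.
F starts before G ends → G and F overlap.
F starts before H ends → H and F overlap.
Overlapping pairs: A & C, B & C, F & G, F & H, G & H — 5 in total.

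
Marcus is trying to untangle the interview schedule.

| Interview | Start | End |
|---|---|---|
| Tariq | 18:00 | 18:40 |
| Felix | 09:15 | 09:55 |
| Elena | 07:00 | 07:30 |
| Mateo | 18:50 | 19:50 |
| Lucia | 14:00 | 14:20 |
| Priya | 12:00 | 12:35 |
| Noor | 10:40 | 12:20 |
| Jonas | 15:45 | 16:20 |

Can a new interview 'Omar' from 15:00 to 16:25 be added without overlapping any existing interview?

No — it overlaps Jonas

Elena: ends 07:30 at or before Omar starts 15:00 → clear.
Felix: ends 09:55 at or before Omar starts 15:00 → clear.
Noor: ends 12:20 at or before Omar starts 15:00 → clear.
Priya: ends 12:35 at or before Omar starts 15:00 → clear.
Lucia: ends 14:20 at or before Omar starts 15:00 → clear.
Jonas: starts 15:45 before Omar ends 16:25, and ends 16:20 after Omar starts 15:00 → overlap.
Tariq: starts 18:00 at or after Omar ends 16:25 → clear.
Mateo: starts 18:50 at or after Omar ends 16:25 → clear.
Omar overlaps Jonas.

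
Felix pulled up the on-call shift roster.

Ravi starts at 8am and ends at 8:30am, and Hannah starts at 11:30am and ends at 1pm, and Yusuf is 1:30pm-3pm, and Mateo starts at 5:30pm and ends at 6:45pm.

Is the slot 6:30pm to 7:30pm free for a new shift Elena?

Ravi: ends 8:30am at or before Elena starts 6:30pm → clear.
Hannah: ends 1pm at or before Elena starts 6:30pm → clear.
Yusuf: ends 3pm at or before Elena starts 6:30pm → clear.
Mateo: starts 5:30pm before Elena ends 7:30pm, and ends 6:45pm after Elena starts 6:30pm → overlap.
Elena overlaps Mateo.

No — it overlaps Mateo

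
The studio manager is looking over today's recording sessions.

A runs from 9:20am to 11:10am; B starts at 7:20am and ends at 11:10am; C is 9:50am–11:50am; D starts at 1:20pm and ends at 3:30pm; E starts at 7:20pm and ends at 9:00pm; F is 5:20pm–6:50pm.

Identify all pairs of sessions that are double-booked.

Sorted by start: B, A, C, D, F, E.
A starts before B ends → B and A overlap.
C starts before B ends → B and C overlap.
D starts after B ends; B is clear from here.
C starts before A ends → A and C overlap.
D starts after A ends; A is clear from here.
D starts after C ends; C is clear from here.
F starts after D ends; D is clear from here.
E starts after F ends.

A & B, A & C, B & C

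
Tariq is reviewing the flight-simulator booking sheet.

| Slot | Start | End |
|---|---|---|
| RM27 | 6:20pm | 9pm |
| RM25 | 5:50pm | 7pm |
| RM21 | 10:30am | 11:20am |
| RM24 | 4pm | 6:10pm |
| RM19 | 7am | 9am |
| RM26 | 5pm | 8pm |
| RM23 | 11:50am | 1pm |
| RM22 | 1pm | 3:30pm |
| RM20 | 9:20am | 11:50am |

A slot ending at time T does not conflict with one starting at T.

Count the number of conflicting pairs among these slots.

6

Sorted by start: RM19, RM20, RM21, RM23, RM22, RM24, RM26, RM25, RM27.
RM20 starts after RM19 ends — done with RM19.
RM21 starts before RM20 ends → RM20 and RM21 overlap.
RM23 starts exactly when RM20 ends (back-to-back, no overlap) — done with RM20.
RM23 starts after RM21 ends — done with RM21.
RM22 starts exactly when RM23 ends (back-to-back, no overlap) — done with RM23.
RM24 starts after RM22 ends — done with RM22.
RM26 starts before RM24 ends → RM24 and RM26 overlap.
RM25 starts before RM24 ends → RM24 and RM25 overlap.
RM27 starts after RM24 ends.
RM25 starts before RM26 ends → RM26 and RM25 overlap.
RM27 starts before RM26 ends → RM26 and RM27 overlap.
RM27 starts before RM25 ends → RM25 and RM27 overlap.
Overlapping pairs: RM20 & RM21, RM24 & RM25, RM24 & RM26, RM25 & RM26, RM25 & RM27, RM26 & RM27 — 6 in total.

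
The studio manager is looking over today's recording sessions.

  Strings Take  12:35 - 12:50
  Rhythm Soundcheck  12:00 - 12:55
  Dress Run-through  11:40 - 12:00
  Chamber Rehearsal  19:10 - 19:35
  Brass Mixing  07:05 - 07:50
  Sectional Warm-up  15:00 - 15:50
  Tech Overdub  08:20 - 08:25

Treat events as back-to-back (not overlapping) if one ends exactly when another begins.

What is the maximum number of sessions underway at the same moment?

2

Sweep the timeline, counting +1 at each start and −1 at each end (ends before starts at a tie):
07:05 start Brass Mixing → 1
07:50 end Brass Mixing → 0
08:20 start Tech Overdub → 1
08:25 end Tech Overdub → 0
11:40 start Dress Run-through → 1
12:00 end Dress Run-through → 0
12:00 start Rhythm Soundcheck → 1
12:35 start Strings Take → 2
12:50 end Strings Take → 1
12:55 end Rhythm Soundcheck → 0
15:00 start Sectional Warm-up → 1
15:50 end Sectional Warm-up → 0
19:10 start Chamber Rehearsal → 1
19:35 end Chamber Rehearsal → 0
Peak is 2, at 12:35 (Rhythm Soundcheck, Strings Take).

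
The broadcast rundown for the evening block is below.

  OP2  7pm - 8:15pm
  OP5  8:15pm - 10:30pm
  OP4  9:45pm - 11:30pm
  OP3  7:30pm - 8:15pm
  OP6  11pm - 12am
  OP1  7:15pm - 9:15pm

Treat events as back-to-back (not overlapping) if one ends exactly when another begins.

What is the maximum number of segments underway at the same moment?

3

Walk through starts and ends in time order (an end at T is processed before a start at T):
7pm start OP2 → 1
7:15pm start OP1 → 2
7:30pm start OP3 → 3
8:15pm end OP2 → 2
8:15pm end OP3 → 1
8:15pm start OP5 → 2
9:15pm end OP1 → 1
9:45pm start OP4 → 2
10:30pm end OP5 → 1
11pm start OP6 → 2
11:30pm end OP4 → 1
12am end OP6 → 0
Peak is 3, at 7:30pm (OP1, OP2, OP3).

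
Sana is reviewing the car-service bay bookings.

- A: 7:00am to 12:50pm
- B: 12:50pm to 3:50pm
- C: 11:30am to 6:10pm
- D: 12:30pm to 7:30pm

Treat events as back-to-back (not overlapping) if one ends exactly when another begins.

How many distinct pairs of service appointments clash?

Check each pair: they overlap iff neither finishes before the other starts.
Sorted by start: A, C, D, B.
C starts before A ends → A and C overlap.
D starts before A ends → A and D overlap.
B starts exactly when A ends (back-to-back, no overlap).
D starts before C ends → C and D overlap.
B starts before C ends → C and B overlap.
B starts before D ends → D and B overlap.
Overlapping pairs: A & C, A & D, B & C, B & D, C & D — 5 in total.

5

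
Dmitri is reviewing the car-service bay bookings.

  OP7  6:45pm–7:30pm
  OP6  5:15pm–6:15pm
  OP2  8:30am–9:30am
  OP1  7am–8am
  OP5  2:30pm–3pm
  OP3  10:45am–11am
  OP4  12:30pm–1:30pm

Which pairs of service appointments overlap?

none

Sorted by start: OP1, OP2, OP3, OP4, OP5, OP6, OP7.
OP2 starts after OP1 ends, so OP1 has no further overlaps.
OP3 starts after OP2 ends, so OP2 has no further overlaps.
OP4 starts after OP3 ends, so OP3 has no further overlaps.
OP5 starts after OP4 ends, so OP4 has no further overlaps.
OP6 starts after OP5 ends, so OP5 has no further overlaps.
OP7 starts after OP6 ends.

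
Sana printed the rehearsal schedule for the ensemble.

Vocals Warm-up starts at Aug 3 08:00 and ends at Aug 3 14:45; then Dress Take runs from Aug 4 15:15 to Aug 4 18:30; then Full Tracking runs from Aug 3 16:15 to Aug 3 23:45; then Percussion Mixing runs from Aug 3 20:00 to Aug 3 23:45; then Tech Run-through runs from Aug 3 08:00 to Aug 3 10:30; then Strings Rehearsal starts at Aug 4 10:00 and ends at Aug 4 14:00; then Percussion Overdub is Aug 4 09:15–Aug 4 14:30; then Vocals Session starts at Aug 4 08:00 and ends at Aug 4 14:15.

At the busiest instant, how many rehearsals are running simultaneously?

Sweep the timeline, counting +1 at each start and −1 at each end (ends before starts at a tie):
Aug 3 08:00 start Tech Run-through → 1
Aug 3 08:00 start Vocals Warm-up → 2
Aug 3 10:30 end Tech Run-through → 1
Aug 3 14:45 end Vocals Warm-up → 0
Aug 3 16:15 start Full Tracking → 1
Aug 3 20:00 start Percussion Mixing → 2
Aug 3 23:45 end Full Tracking → 1
Aug 3 23:45 end Percussion Mixing → 0
Aug 4 08:00 start Vocals Session → 1
Aug 4 09:15 start Percussion Overdub → 2
Aug 4 10:00 start Strings Rehearsal → 3
Aug 4 14:00 end Strings Rehearsal → 2
Aug 4 14:15 end Vocals Session → 1
Aug 4 14:30 end Percussion Overdub → 0
Aug 4 15:15 start Dress Take → 1
Aug 4 18:30 end Dress Take → 0
Peak is 3, at Aug 4 10:00 (Percussion Overdub, Strings Rehearsal, Vocals Session).

3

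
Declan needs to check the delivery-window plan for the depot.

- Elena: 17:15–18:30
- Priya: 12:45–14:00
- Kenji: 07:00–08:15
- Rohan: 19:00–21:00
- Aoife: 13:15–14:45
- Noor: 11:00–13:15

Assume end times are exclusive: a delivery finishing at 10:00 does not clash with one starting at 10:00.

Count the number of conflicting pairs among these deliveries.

Two intervals overlap when each starts before the other ends.
Sorted by start: Kenji, Noor, Priya, Aoife, Elena, Rohan.
Noor starts after Kenji ends; Kenji is clear from here.
Priya starts before Noor ends → Noor and Priya overlap.
Aoife starts exactly when Noor ends (back-to-back, no overlap); Noor is clear from here.
Aoife starts before Priya ends → Priya and Aoife overlap.
Elena starts after Priya ends; Priya is clear from here.
Elena starts after Aoife ends; Aoife is clear from here.
Rohan starts after Elena ends.
Overlapping pairs: Aoife & Priya, Noor & Priya — 2 in total.

2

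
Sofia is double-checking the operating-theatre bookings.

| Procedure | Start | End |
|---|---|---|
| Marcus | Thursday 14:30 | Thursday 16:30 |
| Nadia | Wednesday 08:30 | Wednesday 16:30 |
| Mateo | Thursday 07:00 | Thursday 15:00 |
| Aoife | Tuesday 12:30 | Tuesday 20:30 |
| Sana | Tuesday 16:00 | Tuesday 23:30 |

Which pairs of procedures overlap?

Sorted by start: Aoife, Sana, Nadia, Mateo, Marcus.
Sana starts before Aoife ends → Aoife and Sana overlap.
Nadia starts after Aoife ends — done with Aoife.
Nadia starts after Sana ends — done with Sana.
Mateo starts after Nadia ends — done with Nadia.
Marcus starts before Mateo ends → Mateo and Marcus overlap.

Aoife & Sana, Marcus & Mateo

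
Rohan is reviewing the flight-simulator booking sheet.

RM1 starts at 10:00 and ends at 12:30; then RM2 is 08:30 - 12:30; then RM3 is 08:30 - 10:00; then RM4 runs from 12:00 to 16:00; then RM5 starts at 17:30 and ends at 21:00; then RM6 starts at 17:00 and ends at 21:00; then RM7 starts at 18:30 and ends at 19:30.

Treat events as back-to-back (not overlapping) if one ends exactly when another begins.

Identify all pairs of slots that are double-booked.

RM1 & RM2, RM1 & RM4, RM2 & RM3, RM2 & RM4, RM5 & RM6, RM5 & RM7, RM6 & RM7

Sorted by start: RM2, RM3, RM1, RM4, RM6, RM5, RM7.
RM3 starts before RM2 ends → RM2 and RM3 overlap.
RM1 starts before RM2 ends → RM2 and RM1 overlap.
RM4 starts before RM2 ends → RM2 and RM4 overlap.
RM6 starts after RM2 ends, so RM2 has no further overlaps.
RM1 starts exactly when RM3 ends (back-to-back, no overlap), so RM3 has no further overlaps.
RM4 starts before RM1 ends → RM1 and RM4 overlap.
RM6 starts after RM1 ends, so RM1 has no further overlaps.
RM6 starts after RM4 ends, so RM4 has no further overlaps.
RM5 starts before RM6 ends → RM6 and RM5 overlap.
RM7 starts before RM6 ends → RM6 and RM7 overlap.
RM7 starts before RM5 ends → RM5 and RM7 overlap.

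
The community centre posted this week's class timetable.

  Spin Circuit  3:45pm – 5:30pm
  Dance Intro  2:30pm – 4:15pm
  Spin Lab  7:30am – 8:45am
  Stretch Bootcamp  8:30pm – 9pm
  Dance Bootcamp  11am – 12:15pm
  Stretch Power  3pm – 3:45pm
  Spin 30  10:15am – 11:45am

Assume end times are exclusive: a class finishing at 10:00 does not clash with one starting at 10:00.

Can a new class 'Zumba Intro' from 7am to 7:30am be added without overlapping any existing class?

Yes — the slot is free

Spin Lab: starts 7:30am at or after Zumba Intro ends 7:30am → clear.
Spin 30: starts 10:15am at or after Zumba Intro ends 7:30am → clear.
Dance Bootcamp: starts 11am at or after Zumba Intro ends 7:30am → clear.
Dance Intro: starts 2:30pm at or after Zumba Intro ends 7:30am → clear.
Stretch Power: starts 3pm at or after Zumba Intro ends 7:30am → clear.
Spin Circuit: starts 3:45pm at or after Zumba Intro ends 7:30am → clear.
Stretch Bootcamp: starts 8:30pm at or after Zumba Intro ends 7:30am → clear.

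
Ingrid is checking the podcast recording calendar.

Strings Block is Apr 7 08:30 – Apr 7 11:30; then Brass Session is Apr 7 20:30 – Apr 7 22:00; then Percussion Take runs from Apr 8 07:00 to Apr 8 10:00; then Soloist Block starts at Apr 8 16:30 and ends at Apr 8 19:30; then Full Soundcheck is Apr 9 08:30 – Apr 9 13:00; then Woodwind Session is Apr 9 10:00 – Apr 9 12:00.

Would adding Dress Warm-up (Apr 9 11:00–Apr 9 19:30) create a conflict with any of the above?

Yes — it overlaps Full Soundcheck, Woodwind Session

Strings Block: ends Apr 7 11:30 at or before Dress Warm-up starts Apr 9 11:00 → clear.
Brass Session: ends Apr 7 22:00 at or before Dress Warm-up starts Apr 9 11:00 → clear.
Percussion Take: ends Apr 8 10:00 at or before Dress Warm-up starts Apr 9 11:00 → clear.
Soloist Block: ends Apr 8 19:30 at or before Dress Warm-up starts Apr 9 11:00 → clear.
Full Soundcheck: starts Apr 9 08:30 before Dress Warm-up ends Apr 9 19:30, and ends Apr 9 13:00 after Dress Warm-up starts Apr 9 11:00 → overlap.
Woodwind Session: starts Apr 9 10:00 before Dress Warm-up ends Apr 9 19:30, and ends Apr 9 12:00 after Dress Warm-up starts Apr 9 11:00 → overlap.
Dress Warm-up overlaps Full Soundcheck, Woodwind Session.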